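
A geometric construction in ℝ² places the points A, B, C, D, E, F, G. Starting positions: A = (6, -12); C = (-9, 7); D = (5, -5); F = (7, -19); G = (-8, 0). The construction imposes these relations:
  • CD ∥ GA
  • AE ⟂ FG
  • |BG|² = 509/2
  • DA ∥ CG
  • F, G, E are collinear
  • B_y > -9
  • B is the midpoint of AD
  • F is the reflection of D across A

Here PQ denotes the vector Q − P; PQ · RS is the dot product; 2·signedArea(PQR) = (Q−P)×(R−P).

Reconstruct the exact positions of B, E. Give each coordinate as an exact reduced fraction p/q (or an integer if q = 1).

B = (11/2, -17/2)
E = (941/293, -4161/293)

1. B_x = 11/2  [B is the midpoint of AD]
2. B_y = -17/2  [B is the midpoint of AD]
   → B = (11/2, -17/2)
3. E_x = 941/293  [F, G, E are collinear ∩ AE ⟂ FG]
4. E_y = -4161/293  [F, G, E are collinear ∩ AE ⟂ FG]
   → E = (941/293, -4161/293)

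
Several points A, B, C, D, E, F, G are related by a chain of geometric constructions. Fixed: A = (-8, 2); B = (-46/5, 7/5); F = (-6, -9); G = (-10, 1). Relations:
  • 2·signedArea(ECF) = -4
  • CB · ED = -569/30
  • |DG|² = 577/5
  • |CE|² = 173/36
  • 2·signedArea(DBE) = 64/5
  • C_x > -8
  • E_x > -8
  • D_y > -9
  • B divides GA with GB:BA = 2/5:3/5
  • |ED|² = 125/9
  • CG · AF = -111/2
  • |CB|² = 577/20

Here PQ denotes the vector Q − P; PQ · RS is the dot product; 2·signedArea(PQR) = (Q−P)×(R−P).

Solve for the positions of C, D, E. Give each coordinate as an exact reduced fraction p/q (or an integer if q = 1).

C = (-7, -7/2)
D = (-24/5, -42/5)
E = (-22/3, -17/3)

1. C_x = -7  [line -2·x + 11·y + 49/2 = 0 ∩ |CB|² = 577/20]
2. C_y = -7/2  [line -2·x + 11·y + 49/2 = 0 ∩ |CB|² = 577/20]
   → C = (-7, -7/2)
3. E_x = -22/3  [line 11/2·x + 1·y + 46 = 0 ∩ |CE|² = 173/36]
4. E_y = -17/3  [line 11/2·x + 1·y + 46 = 0 ∩ |CE|² = 173/36]
   → E = (-22/3, -17/3)
5. D_x = -24/5  [2·signedArea(DBE) = 64/5 ∩ CB · ED = -569/30]
6. D_y = -42/5  [2·signedArea(DBE) = 64/5 ∩ CB · ED = -569/30]
   → D = (-24/5, -42/5)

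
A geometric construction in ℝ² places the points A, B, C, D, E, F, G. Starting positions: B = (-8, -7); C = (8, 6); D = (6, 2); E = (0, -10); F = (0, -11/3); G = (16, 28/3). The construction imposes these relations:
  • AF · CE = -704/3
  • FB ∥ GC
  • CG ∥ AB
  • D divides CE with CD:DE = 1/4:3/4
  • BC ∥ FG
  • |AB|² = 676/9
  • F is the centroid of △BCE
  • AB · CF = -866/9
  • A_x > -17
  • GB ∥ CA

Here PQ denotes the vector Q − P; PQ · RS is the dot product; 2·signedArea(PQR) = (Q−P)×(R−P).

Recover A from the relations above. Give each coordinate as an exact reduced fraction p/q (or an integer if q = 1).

1. A_x = -16  [CG ∥ AB ∩ GB ∥ CA]
2. A_y = -31/3  [CG ∥ AB ∩ GB ∥ CA]
   → A = (-16, -31/3)

A = (-16, -31/3)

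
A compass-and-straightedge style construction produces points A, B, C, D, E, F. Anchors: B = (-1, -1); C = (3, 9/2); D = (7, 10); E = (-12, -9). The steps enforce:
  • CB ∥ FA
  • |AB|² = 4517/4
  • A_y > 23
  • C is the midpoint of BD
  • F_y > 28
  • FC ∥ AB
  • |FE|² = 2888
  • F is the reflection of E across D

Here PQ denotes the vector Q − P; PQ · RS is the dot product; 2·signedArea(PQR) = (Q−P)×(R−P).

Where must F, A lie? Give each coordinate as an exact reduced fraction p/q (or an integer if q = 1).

1. F_x = 26  [F is the reflection of E across D]
2. F_y = 29  [F is the reflection of E across D]
   → F = (26, 29)
3. A_x = 22  [FC ∥ AB ∩ CB ∥ FA]
4. A_y = 47/2  [FC ∥ AB ∩ CB ∥ FA]
   → A = (22, 47/2)

A = (22, 47/2)
F = (26, 29)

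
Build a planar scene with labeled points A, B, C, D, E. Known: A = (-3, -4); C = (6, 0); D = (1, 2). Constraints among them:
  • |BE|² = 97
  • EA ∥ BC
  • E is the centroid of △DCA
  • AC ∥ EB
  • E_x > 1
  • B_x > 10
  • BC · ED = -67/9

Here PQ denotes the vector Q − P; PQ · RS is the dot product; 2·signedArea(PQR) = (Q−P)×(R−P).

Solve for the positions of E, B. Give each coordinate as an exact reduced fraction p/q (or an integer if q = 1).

1. E_x = 4/3  [E is the centroid of △DCA]
2. E_y = -2/3  [E is the centroid of △DCA]
   → E = (4/3, -2/3)
3. B_x = 31/3  [EA ∥ BC ∩ AC ∥ EB]
4. B_y = 10/3  [EA ∥ BC ∩ AC ∥ EB]
   → B = (31/3, 10/3)

B = (31/3, 10/3)
E = (4/3, -2/3)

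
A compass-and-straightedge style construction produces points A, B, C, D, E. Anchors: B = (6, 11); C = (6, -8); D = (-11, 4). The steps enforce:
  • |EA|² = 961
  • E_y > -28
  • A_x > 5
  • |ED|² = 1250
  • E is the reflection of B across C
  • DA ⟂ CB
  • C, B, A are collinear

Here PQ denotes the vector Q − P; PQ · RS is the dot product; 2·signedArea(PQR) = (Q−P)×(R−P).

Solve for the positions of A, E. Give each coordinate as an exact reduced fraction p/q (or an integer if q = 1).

1. A_x = 6  [C, B, A are collinear ∩ DA ⟂ CB]
2. A_y = 4  [C, B, A are collinear ∩ DA ⟂ CB]
   → A = (6, 4)
3. E_x = 6  [E is the reflection of B across C]
4. E_y = -27  [E is the reflection of B across C]
   → E = (6, -27)

A = (6, 4)
E = (6, -27)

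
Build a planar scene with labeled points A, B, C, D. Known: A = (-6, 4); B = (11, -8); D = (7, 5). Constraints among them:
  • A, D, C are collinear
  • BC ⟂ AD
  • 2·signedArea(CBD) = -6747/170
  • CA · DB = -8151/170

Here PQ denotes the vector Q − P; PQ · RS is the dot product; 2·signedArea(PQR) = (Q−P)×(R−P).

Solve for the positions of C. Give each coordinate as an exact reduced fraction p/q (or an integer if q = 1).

1. C_x = 1697/170  [A, D, C are collinear ∩ BC ⟂ AD]
2. C_y = 889/170  [A, D, C are collinear ∩ BC ⟂ AD]
   → C = (1697/170, 889/170)

C = (1697/170, 889/170)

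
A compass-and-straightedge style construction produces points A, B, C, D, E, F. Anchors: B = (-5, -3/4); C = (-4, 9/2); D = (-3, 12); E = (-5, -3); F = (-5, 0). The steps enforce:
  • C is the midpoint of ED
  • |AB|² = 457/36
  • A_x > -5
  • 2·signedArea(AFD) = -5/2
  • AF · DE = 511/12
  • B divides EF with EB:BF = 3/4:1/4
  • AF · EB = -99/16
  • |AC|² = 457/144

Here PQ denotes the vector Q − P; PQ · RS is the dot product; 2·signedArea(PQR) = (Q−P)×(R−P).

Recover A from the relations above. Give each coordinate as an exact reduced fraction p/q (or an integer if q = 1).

A = (-13/3, 11/4)

1. A_x = -13/3  [AF · EB = -99/16 ∩ AF · DE = 511/12]
2. A_y = 11/4  [AF · EB = -99/16 ∩ AF · DE = 511/12]
   → A = (-13/3, 11/4)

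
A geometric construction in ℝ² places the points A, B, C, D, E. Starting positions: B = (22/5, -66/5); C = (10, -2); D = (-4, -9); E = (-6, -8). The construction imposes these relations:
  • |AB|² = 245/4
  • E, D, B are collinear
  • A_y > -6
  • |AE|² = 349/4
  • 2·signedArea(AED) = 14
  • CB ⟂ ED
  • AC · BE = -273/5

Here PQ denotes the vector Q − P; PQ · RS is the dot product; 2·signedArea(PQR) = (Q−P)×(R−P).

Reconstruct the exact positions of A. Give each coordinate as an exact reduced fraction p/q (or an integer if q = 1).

A = (3, -11/2)

1. A_x = 3  [AC · BE = -273/5 ∩ 2·signedArea(AED) = 14]
2. A_y = -11/2  [AC · BE = -273/5 ∩ 2·signedArea(AED) = 14]
   → A = (3, -11/2)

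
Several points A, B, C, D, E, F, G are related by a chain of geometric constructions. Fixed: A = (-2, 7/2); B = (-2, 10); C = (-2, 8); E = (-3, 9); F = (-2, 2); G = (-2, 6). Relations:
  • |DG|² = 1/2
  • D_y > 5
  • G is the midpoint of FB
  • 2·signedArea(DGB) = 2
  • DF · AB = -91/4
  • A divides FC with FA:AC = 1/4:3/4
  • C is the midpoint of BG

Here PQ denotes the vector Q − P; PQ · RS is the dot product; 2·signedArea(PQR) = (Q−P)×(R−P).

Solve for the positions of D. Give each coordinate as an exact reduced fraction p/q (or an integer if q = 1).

D = (-5/2, 11/2)

1. D_x = -5/2  [2·signedArea(DGB) = 2 ∩ DF · AB = -91/4]
2. D_y = 11/2  [2·signedArea(DGB) = 2 ∩ DF · AB = -91/4]
   → D = (-5/2, 11/2)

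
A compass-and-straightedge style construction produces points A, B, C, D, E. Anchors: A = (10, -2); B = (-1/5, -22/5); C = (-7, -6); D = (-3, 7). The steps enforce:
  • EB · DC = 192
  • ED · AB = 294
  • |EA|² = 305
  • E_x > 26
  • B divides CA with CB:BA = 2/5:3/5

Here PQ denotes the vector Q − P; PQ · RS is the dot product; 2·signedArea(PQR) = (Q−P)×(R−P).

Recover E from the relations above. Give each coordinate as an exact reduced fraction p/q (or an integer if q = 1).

1. E_x = 27  [EB · DC = 192 ∩ ED · AB = 294]
2. E_y = 2  [EB · DC = 192 ∩ ED · AB = 294]
   → E = (27, 2)

E = (27, 2)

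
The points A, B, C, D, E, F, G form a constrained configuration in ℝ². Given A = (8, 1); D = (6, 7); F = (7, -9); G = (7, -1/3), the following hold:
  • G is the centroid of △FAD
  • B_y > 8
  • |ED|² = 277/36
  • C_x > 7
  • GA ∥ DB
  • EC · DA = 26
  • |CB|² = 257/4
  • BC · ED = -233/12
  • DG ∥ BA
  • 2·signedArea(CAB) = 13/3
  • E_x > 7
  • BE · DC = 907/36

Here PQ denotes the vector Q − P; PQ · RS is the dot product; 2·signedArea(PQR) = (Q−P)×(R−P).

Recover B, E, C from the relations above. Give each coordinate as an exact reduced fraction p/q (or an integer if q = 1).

1. B_x = 7  [DG ∥ BA ∩ GA ∥ DB]
2. B_y = 25/3  [DG ∥ BA ∩ GA ∥ DB]
   → B = (7, 25/3)
3. C_x = 15/2  [line -22/3·x + -1·y + 166/3 = 0 ∩ |CB|² = 257/4]
4. C_y = 1/3  [line -22/3·x + -1·y + 166/3 = 0 ∩ |CB|² = 257/4]
   → C = (15/2, 1/3)
5. E_x = 15/2  [EC · DA = 26 ∩ BE · DC = 907/36]
6. E_y = 14/3  [EC · DA = 26 ∩ BE · DC = 907/36]
   → E = (15/2, 14/3)

B = (7, 25/3)
C = (15/2, 1/3)
E = (15/2, 14/3)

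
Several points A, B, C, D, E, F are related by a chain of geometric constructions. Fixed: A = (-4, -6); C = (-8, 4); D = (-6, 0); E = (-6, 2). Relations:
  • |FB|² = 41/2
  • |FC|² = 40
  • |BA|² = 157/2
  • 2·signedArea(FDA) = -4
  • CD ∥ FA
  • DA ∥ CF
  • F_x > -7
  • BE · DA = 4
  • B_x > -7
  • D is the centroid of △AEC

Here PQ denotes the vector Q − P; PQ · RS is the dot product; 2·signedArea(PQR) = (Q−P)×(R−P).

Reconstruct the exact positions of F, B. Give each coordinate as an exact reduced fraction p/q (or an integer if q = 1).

B = (-13/2, 5/2)
F = (-6, -2)

1. F_x = -6  [CD ∥ FA ∩ DA ∥ CF]
2. F_y = -2  [CD ∥ FA ∩ DA ∥ CF]
   → F = (-6, -2)
3. B_x = -13/2  [line -2·x + 6·y + -28 = 0 ∩ |BA|² = 157/2]
4. B_y = 5/2  [line -2·x + 6·y + -28 = 0 ∩ |BA|² = 157/2]
   → B = (-13/2, 5/2)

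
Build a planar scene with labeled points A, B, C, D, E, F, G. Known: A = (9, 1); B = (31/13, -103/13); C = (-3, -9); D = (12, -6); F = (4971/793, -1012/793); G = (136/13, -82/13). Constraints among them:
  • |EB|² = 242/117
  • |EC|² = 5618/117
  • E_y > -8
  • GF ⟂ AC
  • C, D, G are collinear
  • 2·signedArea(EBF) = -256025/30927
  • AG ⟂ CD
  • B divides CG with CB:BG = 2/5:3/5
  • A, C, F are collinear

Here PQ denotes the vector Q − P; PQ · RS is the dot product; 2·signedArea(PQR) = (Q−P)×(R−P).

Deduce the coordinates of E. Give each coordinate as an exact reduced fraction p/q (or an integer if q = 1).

E = (148/39, -298/39)

1. E_x = 148/39  [line -5271/793·x + 3080/793·y + 1697948/30927 = 0 ∩ |EC|² = 5618/117]
2. E_y = -298/39  [line -5271/793·x + 3080/793·y + 1697948/30927 = 0 ∩ |EC|² = 5618/117]
   → E = (148/39, -298/39)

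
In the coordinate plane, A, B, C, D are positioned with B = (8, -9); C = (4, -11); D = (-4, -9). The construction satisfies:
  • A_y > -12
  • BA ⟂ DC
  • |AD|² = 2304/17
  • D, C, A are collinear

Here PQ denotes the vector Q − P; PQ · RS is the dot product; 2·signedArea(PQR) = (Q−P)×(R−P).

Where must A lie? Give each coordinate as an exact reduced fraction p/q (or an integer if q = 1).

A = (124/17, -201/17)

1. A_x = 124/17  [D, C, A are collinear ∩ BA ⟂ DC]
2. A_y = -201/17  [D, C, A are collinear ∩ BA ⟂ DC]
   → A = (124/17, -201/17)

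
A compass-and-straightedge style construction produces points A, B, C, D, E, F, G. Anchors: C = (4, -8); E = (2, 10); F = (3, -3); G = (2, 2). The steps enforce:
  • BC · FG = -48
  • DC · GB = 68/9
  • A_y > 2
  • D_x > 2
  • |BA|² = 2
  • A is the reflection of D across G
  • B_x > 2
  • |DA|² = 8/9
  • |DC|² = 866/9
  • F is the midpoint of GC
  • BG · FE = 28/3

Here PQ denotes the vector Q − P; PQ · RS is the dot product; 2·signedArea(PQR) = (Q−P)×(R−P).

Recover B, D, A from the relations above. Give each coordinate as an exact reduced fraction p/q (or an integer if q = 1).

A = (5/3, 7/3)
B = (8/3, 4/3)
D = (7/3, 5/3)

1. B_x = 8/3  [BC · FG = -48 ∩ BG · FE = 28/3]
2. B_y = 4/3  [BC · FG = -48 ∩ BG · FE = 28/3]
   → B = (8/3, 4/3)
3. D_x = 7/3  [line -2/3·x + 2/3·y + 4/9 = 0 ∩ |DC|² = 866/9]
4. D_y = 5/3  [line -2/3·x + 2/3·y + 4/9 = 0 ∩ |DC|² = 866/9]
   → D = (7/3, 5/3)
5. A_x = 5/3  [A is the reflection of D across G]
6. A_y = 7/3  [A is the reflection of D across G]
   → A = (5/3, 7/3)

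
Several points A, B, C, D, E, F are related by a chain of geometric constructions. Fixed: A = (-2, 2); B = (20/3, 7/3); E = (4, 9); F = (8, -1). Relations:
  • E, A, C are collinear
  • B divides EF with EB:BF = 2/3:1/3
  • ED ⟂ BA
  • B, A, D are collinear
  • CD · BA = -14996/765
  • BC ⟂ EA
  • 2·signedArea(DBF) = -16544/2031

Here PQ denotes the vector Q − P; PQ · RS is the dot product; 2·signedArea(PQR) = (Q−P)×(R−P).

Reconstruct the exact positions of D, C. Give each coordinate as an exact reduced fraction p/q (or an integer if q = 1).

C = (156/85, 1651/255)
D = (2884/677, 1517/677)

1. D_x = 2884/677  [B, A, D are collinear ∩ ED ⟂ BA]
2. D_y = 1517/677  [B, A, D are collinear ∩ ED ⟂ BA]
   → D = (2884/677, 1517/677)
3. C_x = 156/85  [E, A, C are collinear ∩ BC ⟂ EA]
4. C_y = 1651/255  [E, A, C are collinear ∩ BC ⟂ EA]
   → C = (156/85, 1651/255)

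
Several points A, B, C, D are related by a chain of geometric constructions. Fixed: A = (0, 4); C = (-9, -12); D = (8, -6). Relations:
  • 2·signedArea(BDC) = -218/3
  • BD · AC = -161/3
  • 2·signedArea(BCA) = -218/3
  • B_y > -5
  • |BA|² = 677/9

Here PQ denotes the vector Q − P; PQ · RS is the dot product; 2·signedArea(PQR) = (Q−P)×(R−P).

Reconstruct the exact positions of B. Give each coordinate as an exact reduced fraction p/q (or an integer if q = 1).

1. B_x = -1/3  [2·signedArea(BDC) = -218/3 ∩ BD · AC = -161/3]
2. B_y = -14/3  [2·signedArea(BDC) = -218/3 ∩ BD · AC = -161/3]
   → B = (-1/3, -14/3)

B = (-1/3, -14/3)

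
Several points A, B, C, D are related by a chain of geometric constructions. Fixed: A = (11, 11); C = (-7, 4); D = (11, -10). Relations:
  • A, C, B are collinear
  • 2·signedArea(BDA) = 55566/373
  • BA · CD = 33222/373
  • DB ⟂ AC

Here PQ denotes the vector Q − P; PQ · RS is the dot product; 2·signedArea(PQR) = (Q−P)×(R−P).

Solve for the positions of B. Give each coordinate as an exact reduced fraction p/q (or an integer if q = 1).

B = (1457/373, 3074/373)

1. B_x = 1457/373  [A, C, B are collinear ∩ DB ⟂ AC]
2. B_y = 3074/373  [A, C, B are collinear ∩ DB ⟂ AC]
   → B = (1457/373, 3074/373)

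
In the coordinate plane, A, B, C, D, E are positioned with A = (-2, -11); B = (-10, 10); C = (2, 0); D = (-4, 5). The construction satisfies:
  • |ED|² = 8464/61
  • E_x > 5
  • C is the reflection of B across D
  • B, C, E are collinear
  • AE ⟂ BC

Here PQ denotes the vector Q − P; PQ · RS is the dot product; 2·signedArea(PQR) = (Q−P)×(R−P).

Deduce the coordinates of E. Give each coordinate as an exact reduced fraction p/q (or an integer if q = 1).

1. E_x = 308/61  [B, C, E are collinear ∩ AE ⟂ BC]
2. E_y = -155/61  [B, C, E are collinear ∩ AE ⟂ BC]
   → E = (308/61, -155/61)

E = (308/61, -155/61)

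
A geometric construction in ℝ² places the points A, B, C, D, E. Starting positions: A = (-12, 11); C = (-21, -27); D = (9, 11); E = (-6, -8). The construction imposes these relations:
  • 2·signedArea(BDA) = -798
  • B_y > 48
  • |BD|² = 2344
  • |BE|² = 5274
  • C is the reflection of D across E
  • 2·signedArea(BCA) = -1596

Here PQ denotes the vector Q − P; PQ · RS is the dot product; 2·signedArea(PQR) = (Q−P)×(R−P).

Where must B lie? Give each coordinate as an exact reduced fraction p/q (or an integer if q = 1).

B = (39, 49)

1. B_x = 39  [2·signedArea(BDA) = -798 ∩ 2·signedArea(BCA) = -1596]
2. B_y = 49  [2·signedArea(BDA) = -798 ∩ 2·signedArea(BCA) = -1596]
   → B = (39, 49)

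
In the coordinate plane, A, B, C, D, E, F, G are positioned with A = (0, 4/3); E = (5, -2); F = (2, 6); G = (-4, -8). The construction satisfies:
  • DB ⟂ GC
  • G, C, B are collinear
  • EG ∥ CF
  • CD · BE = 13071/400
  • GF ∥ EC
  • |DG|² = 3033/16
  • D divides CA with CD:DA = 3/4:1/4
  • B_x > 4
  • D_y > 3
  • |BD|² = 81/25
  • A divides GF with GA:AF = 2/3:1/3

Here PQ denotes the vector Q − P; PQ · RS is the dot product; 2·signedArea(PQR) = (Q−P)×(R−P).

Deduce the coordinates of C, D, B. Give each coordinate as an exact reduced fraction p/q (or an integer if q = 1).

1. C_x = 11  [EG ∥ CF ∩ GF ∥ EC]
2. C_y = 12  [EG ∥ CF ∩ GF ∥ EC]
   → C = (11, 12)
3. D_x = 11/4  [D divides CA with CD:DA = 3/4:1/4]
4. D_y = 4  [D divides CA with CD:DA = 3/4:1/4]
   → D = (11/4, 4)
5. B_x = 419/100  [G, C, B are collinear ∩ DB ⟂ GC]
6. B_y = 73/25  [G, C, B are collinear ∩ DB ⟂ GC]
   → B = (419/100, 73/25)

B = (419/100, 73/25)
C = (11, 12)
D = (11/4, 4)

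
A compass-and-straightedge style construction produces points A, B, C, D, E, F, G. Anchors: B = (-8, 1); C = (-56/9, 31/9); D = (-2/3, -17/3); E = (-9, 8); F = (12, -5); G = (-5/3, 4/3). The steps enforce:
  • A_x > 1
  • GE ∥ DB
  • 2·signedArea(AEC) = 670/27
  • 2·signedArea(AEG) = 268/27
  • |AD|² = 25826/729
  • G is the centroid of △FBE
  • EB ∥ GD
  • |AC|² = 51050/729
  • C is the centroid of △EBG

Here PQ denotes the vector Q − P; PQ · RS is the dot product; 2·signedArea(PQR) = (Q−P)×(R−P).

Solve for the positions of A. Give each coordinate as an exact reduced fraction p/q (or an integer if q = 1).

A = (37/27, -2/27)

1. A_x = 37/27  [2·signedArea(AEG) = 268/27 ∩ 2·signedArea(AEC) = 670/27]
2. A_y = -2/27  [2·signedArea(AEG) = 268/27 ∩ 2·signedArea(AEC) = 670/27]
   → A = (37/27, -2/27)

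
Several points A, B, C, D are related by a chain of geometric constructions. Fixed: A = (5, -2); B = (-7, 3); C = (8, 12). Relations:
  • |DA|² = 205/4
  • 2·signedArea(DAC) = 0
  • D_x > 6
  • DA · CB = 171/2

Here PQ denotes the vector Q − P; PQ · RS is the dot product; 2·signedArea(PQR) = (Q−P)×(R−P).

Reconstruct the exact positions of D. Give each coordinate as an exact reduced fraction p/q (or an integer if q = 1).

1. D_x = 13/2  [2·signedArea(DAC) = 0 ∩ DA · CB = 171/2]
2. D_y = 5  [2·signedArea(DAC) = 0 ∩ DA · CB = 171/2]
   → D = (13/2, 5)

D = (13/2, 5)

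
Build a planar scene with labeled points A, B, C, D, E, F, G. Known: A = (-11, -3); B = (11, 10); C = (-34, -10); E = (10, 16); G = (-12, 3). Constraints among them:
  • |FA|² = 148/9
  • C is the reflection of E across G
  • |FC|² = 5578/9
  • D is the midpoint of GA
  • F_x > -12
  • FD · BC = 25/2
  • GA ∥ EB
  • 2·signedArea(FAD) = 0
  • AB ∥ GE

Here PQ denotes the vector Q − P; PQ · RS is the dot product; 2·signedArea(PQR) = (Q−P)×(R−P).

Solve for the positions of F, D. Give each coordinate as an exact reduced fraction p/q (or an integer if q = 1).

1. D_x = -23/2  [D is the midpoint of GA]
2. D_y = 0  [D is the midpoint of GA]
   → D = (-23/2, 0)
3. F_x = -35/3  [2·signedArea(FAD) = 0 ∩ FD · BC = 25/2]
4. F_y = 1  [2·signedArea(FAD) = 0 ∩ FD · BC = 25/2]
   → F = (-35/3, 1)

D = (-23/2, 0)
F = (-35/3, 1)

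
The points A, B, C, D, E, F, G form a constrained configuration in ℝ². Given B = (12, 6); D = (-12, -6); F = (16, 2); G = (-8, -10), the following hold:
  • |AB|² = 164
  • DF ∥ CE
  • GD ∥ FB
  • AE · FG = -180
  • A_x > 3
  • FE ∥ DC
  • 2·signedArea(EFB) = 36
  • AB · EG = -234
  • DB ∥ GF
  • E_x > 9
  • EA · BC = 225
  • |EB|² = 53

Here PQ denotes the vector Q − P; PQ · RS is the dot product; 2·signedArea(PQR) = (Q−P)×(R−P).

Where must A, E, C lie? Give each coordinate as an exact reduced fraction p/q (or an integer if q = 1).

1. E_x = 10  [line -4·x + -4·y + 36 = 0 ∩ |EB|² = 53]
2. E_y = -1  [line -4·x + -4·y + 36 = 0 ∩ |EB|² = 53]
   → E = (10, -1)
3. C_x = -18  [DF ∥ CE ∩ FE ∥ DC]
4. C_y = -9  [DF ∥ CE ∩ FE ∥ DC]
   → C = (-18, -9)
5. A_x = 4  [line 24·x + 12·y + -48 = 0 ∩ |AB|² = 164]
6. A_y = -4  [line 24·x + 12·y + -48 = 0 ∩ |AB|² = 164]
   → A = (4, -4)

A = (4, -4)
C = (-18, -9)
E = (10, -1)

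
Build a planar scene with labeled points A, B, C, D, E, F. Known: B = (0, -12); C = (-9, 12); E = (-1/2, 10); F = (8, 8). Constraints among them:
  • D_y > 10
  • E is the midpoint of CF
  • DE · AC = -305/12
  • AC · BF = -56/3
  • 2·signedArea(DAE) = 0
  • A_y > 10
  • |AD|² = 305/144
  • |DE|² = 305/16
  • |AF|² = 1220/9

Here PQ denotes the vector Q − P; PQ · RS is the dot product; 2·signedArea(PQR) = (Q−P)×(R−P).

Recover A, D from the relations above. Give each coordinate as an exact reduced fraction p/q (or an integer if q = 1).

A = (-10/3, 32/3)
D = (-19/4, 11)

1. A_x = -10/3  [line -8·x + -20·y + 560/3 = 0 ∩ |AF|² = 1220/9]
2. A_y = 32/3  [line -8·x + -20·y + 560/3 = 0 ∩ |AF|² = 1220/9]
   → A = (-10/3, 32/3)
3. D_x = -19/4  [2·signedArea(DAE) = 0 ∩ DE · AC = -305/12]
4. D_y = 11  [2·signedArea(DAE) = 0 ∩ DE · AC = -305/12]
   → D = (-19/4, 11)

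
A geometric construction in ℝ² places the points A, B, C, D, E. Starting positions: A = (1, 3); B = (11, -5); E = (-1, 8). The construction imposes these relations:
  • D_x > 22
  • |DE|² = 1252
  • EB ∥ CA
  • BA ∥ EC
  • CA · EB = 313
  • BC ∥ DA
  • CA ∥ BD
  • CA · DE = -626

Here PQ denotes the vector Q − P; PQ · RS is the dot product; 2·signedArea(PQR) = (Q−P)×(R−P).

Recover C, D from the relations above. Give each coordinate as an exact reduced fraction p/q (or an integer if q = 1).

1. C_x = -11  [EB ∥ CA ∩ BA ∥ EC]
2. C_y = 16  [EB ∥ CA ∩ BA ∥ EC]
   → C = (-11, 16)
3. D_x = 23  [BC ∥ DA ∩ CA ∥ BD]
4. D_y = -18  [BC ∥ DA ∩ CA ∥ BD]
   → D = (23, -18)

C = (-11, 16)
D = (23, -18)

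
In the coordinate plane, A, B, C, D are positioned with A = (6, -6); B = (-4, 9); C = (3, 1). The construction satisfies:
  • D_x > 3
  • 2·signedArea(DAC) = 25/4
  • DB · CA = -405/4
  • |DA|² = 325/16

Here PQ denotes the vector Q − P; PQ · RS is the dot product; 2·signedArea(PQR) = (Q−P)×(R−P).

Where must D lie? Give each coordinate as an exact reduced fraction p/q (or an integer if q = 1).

D = (7/2, -9/4)

1. D_x = 7/2  [2·signedArea(DAC) = 25/4 ∩ DB · CA = -405/4]
2. D_y = -9/4  [2·signedArea(DAC) = 25/4 ∩ DB · CA = -405/4]
   → D = (7/2, -9/4)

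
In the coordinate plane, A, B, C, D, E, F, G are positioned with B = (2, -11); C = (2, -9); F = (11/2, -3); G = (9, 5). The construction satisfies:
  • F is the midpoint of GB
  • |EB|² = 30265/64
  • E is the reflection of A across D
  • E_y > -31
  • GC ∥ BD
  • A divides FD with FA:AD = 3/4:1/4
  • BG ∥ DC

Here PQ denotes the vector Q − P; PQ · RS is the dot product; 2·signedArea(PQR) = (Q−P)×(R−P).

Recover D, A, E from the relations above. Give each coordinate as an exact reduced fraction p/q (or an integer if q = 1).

A = (-19/8, -39/2)
D = (-5, -25)
E = (-61/8, -61/2)

1. D_x = -5  [BG ∥ DC ∩ GC ∥ BD]
2. D_y = -25  [BG ∥ DC ∩ GC ∥ BD]
   → D = (-5, -25)
3. A_x = -19/8  [A divides FD with FA:AD = 3/4:1/4]
4. A_y = -39/2  [A divides FD with FA:AD = 3/4:1/4]
   → A = (-19/8, -39/2)
5. E_x = -61/8  [E is the reflection of A across D]
6. E_y = -61/2  [E is the reflection of A across D]
   → E = (-61/8, -61/2)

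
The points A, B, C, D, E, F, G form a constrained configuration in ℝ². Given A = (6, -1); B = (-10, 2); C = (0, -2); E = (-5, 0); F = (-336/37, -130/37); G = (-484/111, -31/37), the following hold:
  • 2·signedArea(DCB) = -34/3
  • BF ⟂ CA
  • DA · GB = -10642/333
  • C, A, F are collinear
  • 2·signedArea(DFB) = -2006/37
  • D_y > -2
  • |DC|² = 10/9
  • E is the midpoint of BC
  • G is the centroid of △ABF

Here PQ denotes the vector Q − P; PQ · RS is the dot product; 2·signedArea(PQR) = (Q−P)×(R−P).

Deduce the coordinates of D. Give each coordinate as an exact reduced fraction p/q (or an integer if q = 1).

D = (1/3, -1)

1. D_x = 1/3  [DA · GB = -10642/333 ∩ 2·signedArea(DCB) = -34/3]
2. D_y = -1  [DA · GB = -10642/333 ∩ 2·signedArea(DCB) = -34/3]
   → D = (1/3, -1)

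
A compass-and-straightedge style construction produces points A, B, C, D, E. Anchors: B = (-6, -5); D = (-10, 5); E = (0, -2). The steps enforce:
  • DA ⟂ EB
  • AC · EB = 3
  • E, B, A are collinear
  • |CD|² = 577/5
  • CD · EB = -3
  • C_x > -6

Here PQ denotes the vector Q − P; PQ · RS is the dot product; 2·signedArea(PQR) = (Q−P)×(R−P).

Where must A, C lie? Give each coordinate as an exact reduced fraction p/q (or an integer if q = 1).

A = (-26/5, -23/5)
C = (-28/5, -24/5)

1. A_x = -26/5  [E, B, A are collinear ∩ DA ⟂ EB]
2. A_y = -23/5  [E, B, A are collinear ∩ DA ⟂ EB]
   → A = (-26/5, -23/5)
3. C_x = -28/5  [line 6·x + 3·y + 48 = 0 ∩ |CD|² = 577/5]
4. C_y = -24/5  [line 6·x + 3·y + 48 = 0 ∩ |CD|² = 577/5]
   → C = (-28/5, -24/5)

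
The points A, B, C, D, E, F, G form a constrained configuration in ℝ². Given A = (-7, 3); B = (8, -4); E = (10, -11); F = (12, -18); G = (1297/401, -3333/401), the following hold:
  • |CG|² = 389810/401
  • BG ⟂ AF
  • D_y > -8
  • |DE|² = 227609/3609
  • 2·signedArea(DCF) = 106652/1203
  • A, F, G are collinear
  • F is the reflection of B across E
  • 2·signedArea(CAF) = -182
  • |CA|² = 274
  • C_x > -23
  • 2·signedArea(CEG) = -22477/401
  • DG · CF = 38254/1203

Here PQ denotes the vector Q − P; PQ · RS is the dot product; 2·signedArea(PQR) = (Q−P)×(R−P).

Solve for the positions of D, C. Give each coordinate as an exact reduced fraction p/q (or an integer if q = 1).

1. C_x = -22  [2·signedArea(CEG) = -22477/401 ∩ 2·signedArea(CAF) = -182]
2. C_y = 10  [2·signedArea(CEG) = -22477/401 ∩ 2·signedArea(CAF) = -182]
   → C = (-22, 10)
3. D_x = 3302/1203  [DG · CF = 38254/1203 ∩ 2·signedArea(DCF) = 106652/1203]
4. D_y = -3116/401  [DG · CF = 38254/1203 ∩ 2·signedArea(DCF) = 106652/1203]
   → D = (3302/1203, -3116/401)

C = (-22, 10)
D = (3302/1203, -3116/401)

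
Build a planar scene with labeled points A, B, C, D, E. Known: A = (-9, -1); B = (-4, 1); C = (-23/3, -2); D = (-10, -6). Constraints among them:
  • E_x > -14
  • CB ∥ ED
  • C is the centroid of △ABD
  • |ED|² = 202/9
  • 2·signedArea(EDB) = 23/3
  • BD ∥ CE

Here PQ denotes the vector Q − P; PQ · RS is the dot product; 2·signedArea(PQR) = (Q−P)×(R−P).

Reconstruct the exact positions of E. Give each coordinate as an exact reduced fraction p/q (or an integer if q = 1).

E = (-41/3, -9)

1. E_x = -41/3  [CB ∥ ED ∩ BD ∥ CE]
2. E_y = -9  [CB ∥ ED ∩ BD ∥ CE]
   → E = (-41/3, -9)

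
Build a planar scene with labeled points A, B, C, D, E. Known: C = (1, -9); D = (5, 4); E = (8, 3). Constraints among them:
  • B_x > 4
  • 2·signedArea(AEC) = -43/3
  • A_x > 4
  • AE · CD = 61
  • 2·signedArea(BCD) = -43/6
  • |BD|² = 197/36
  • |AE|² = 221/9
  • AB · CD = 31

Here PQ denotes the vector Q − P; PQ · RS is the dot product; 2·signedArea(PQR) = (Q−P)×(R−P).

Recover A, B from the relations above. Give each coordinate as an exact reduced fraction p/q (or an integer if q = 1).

A = (14/3, -2/3)
B = (29/6, 5/3)

1. A_x = 14/3  [AE · CD = 61 ∩ 2·signedArea(AEC) = -43/3]
2. A_y = -2/3  [AE · CD = 61 ∩ 2·signedArea(AEC) = -43/3]
   → A = (14/3, -2/3)
3. B_x = 29/6  [AB · CD = 31 ∩ 2·signedArea(BCD) = -43/6]
4. B_y = 5/3  [AB · CD = 31 ∩ 2·signedArea(BCD) = -43/6]
   → B = (29/6, 5/3)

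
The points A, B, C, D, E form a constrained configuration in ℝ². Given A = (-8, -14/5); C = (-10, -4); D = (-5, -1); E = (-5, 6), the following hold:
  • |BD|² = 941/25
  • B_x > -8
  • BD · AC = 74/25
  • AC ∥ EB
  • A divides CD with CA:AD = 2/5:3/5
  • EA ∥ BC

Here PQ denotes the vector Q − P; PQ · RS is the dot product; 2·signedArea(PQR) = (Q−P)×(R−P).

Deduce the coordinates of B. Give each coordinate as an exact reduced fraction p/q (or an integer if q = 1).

B = (-7, 24/5)

1. B_x = -7  [EA ∥ BC ∩ AC ∥ EB]
2. B_y = 24/5  [EA ∥ BC ∩ AC ∥ EB]
   → B = (-7, 24/5)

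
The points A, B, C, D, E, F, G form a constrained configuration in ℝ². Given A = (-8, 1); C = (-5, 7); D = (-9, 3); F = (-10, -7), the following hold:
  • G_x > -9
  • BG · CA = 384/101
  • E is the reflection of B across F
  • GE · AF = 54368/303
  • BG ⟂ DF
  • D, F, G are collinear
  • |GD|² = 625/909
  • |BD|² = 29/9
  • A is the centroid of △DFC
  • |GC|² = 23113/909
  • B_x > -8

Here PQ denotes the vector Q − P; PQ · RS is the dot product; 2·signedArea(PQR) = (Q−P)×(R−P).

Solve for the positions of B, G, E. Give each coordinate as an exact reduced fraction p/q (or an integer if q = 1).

B = (-22/3, 11/3)
E = (-38/3, -53/3)
G = (-2702/303, 1159/303)

1. G_x = -2702/303  [line 10·x + -1·y + 93 = 0 ∩ |GD|² = 625/909]
2. G_y = 1159/303  [line 10·x + -1·y + 93 = 0 ∩ |GD|² = 625/909]
   → G = (-2702/303, 1159/303)
3. B_x = -22/3  [BG · CA = 384/101 ∩ BG ⟂ DF]
4. B_y = 11/3  [BG · CA = 384/101 ∩ BG ⟂ DF]
   → B = (-22/3, 11/3)
5. E_x = -38/3  [E is the reflection of B across F]
6. E_y = -53/3  [E is the reflection of B across F]
   → E = (-38/3, -53/3)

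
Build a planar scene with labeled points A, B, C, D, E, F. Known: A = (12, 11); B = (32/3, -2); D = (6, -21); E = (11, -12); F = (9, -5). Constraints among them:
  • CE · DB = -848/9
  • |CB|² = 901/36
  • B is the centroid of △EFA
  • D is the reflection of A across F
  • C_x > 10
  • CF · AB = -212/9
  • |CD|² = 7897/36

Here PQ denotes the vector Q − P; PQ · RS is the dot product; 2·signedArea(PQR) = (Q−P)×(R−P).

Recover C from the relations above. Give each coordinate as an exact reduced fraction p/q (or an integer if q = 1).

1. C_x = 65/6  [CF · AB = -212/9 ∩ CE · DB = -848/9]
2. C_y = -7  [CF · AB = -212/9 ∩ CE · DB = -848/9]
   → C = (65/6, -7)

C = (65/6, -7)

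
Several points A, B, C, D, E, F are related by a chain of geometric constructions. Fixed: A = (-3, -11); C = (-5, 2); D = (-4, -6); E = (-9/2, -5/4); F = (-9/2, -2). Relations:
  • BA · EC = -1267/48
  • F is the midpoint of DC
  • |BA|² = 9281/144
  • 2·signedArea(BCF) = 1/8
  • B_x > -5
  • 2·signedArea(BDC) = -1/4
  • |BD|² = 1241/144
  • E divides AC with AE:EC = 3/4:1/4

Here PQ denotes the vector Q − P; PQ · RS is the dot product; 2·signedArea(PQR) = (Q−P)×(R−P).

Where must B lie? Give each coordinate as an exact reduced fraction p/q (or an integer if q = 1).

B = (-13/3, -37/12)

1. B_x = -13/3  [2·signedArea(BDC) = -1/4 ∩ BA · EC = -1267/48]
2. B_y = -37/12  [2·signedArea(BDC) = -1/4 ∩ BA · EC = -1267/48]
   → B = (-13/3, -37/12)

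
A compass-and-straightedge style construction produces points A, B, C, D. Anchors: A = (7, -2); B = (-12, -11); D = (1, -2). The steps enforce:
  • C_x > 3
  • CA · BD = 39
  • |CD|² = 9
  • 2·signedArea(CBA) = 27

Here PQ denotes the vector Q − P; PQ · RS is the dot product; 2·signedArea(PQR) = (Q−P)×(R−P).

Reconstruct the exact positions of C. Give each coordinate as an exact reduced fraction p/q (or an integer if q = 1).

1. C_x = 4  [CA · BD = 39 ∩ 2·signedArea(CBA) = 27]
2. C_y = -2  [CA · BD = 39 ∩ 2·signedArea(CBA) = 27]
   → C = (4, -2)

C = (4, -2)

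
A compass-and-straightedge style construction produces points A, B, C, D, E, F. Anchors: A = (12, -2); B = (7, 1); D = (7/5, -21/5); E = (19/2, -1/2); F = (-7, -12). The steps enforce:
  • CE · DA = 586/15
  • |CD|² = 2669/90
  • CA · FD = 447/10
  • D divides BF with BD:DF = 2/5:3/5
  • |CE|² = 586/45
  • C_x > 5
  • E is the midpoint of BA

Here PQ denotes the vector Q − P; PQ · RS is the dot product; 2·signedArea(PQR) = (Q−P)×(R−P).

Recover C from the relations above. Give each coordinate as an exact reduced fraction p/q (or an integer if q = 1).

C = (179/30, -37/30)

1. C_x = 179/30  [CE · DA = 586/15 ∩ CA · FD = 447/10]
2. C_y = -37/30  [CE · DA = 586/15 ∩ CA · FD = 447/10]
   → C = (179/30, -37/30)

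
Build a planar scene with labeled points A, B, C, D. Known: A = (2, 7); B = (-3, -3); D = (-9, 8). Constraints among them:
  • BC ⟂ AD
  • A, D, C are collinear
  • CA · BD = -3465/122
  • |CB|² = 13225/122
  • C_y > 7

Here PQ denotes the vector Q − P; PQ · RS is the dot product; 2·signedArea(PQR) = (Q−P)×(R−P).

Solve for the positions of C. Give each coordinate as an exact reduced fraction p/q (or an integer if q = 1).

1. C_x = -251/122  [A, D, C are collinear ∩ BC ⟂ AD]
2. C_y = 899/122  [A, D, C are collinear ∩ BC ⟂ AD]
   → C = (-251/122, 899/122)

C = (-251/122, 899/122)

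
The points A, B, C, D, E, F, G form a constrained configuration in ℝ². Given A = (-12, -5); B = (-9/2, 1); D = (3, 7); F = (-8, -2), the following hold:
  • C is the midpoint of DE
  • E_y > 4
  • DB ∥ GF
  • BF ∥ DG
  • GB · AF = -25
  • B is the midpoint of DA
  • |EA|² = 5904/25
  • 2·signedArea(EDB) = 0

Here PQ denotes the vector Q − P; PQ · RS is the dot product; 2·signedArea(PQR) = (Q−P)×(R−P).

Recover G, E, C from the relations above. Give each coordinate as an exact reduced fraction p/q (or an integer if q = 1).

1. G_x = -1/2  [DB ∥ GF ∩ BF ∥ DG]
2. G_y = 4  [DB ∥ GF ∩ BF ∥ DG]
   → G = (-1/2, 4)
3. E_x = 0  [line 6·x + -15/2·y + 69/2 = 0 ∩ |EA|² = 5904/25]
4. E_y = 23/5  [line 6·x + -15/2·y + 69/2 = 0 ∩ |EA|² = 5904/25]
   → E = (0, 23/5)
5. C_x = 3/2  [C is the midpoint of DE]
6. C_y = 29/5  [C is the midpoint of DE]
   → C = (3/2, 29/5)

C = (3/2, 29/5)
E = (0, 23/5)
G = (-1/2, 4)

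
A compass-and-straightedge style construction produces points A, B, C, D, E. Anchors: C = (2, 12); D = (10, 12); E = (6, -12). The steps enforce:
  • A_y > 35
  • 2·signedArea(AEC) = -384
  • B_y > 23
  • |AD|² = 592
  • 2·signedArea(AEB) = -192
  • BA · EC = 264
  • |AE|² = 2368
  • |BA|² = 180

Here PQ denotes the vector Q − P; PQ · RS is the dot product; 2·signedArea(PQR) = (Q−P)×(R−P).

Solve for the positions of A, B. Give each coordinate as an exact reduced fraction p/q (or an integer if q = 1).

A = (14, 36)
B = (8, 24)

1. A_x = 14  [line -24·x + -4·y + 480 = 0 ∩ |AE|² = 2368]
2. A_y = 36  [line -24·x + -4·y + 480 = 0 ∩ |AE|² = 2368]
   → A = (14, 36)
3. B_x = 8  [2·signedArea(AEB) = -192 ∩ BA · EC = 264]
4. B_y = 24  [2·signedArea(AEB) = -192 ∩ BA · EC = 264]
   → B = (8, 24)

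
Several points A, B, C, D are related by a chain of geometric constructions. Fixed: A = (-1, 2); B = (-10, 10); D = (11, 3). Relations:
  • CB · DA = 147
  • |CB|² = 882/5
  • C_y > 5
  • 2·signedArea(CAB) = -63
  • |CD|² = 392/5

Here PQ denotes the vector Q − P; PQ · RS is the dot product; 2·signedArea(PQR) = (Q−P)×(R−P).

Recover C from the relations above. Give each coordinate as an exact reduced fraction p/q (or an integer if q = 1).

C = (13/5, 29/5)

1. C_x = 13/5  [2·signedArea(CAB) = -63 ∩ CB · DA = 147]
2. C_y = 29/5  [2·signedArea(CAB) = -63 ∩ CB · DA = 147]
   → C = (13/5, 29/5)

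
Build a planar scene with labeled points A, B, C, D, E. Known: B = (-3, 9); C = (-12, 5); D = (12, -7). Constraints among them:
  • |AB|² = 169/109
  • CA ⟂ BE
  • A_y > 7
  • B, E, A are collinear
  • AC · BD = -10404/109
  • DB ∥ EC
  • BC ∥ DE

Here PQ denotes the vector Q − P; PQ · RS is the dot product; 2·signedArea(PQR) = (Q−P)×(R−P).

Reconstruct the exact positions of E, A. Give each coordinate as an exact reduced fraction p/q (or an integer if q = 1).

A = (-288/109, 851/109)
E = (3, -11)

1. E_x = 3  [DB ∥ EC ∩ BC ∥ DE]
2. E_y = -11  [DB ∥ EC ∩ BC ∥ DE]
   → E = (3, -11)
3. A_x = -288/109  [B, E, A are collinear ∩ CA ⟂ BE]
4. A_y = 851/109  [B, E, A are collinear ∩ CA ⟂ BE]
   → A = (-288/109, 851/109)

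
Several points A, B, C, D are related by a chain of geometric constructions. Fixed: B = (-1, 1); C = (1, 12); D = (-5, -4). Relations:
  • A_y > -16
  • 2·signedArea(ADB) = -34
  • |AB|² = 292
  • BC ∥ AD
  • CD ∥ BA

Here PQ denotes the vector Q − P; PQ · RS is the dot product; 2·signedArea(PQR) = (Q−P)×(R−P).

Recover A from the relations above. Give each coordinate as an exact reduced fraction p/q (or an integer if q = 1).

A = (-7, -15)

1. A_x = -7  [BC ∥ AD ∩ CD ∥ BA]
2. A_y = -15  [BC ∥ AD ∩ CD ∥ BA]
   → A = (-7, -15)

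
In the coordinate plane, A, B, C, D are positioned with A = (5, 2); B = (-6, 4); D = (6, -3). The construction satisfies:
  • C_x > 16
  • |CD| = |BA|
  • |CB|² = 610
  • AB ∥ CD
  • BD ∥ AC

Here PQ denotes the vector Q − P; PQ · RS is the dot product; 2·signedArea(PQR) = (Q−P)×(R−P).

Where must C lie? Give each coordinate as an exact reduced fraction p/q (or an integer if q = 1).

C = (17, -5)

1. C_x = 17  [AB ∥ CD ∩ BD ∥ AC]
2. C_y = -5  [AB ∥ CD ∩ BD ∥ AC]
   → C = (17, -5)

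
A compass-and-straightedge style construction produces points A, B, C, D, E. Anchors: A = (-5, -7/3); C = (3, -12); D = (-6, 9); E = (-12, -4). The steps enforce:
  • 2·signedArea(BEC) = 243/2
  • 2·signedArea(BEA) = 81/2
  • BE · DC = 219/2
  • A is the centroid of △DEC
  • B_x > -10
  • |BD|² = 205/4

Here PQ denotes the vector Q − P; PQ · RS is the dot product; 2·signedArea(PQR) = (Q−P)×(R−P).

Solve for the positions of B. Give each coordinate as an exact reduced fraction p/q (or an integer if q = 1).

B = (-9, 5/2)

1. B_x = -9  [2·signedArea(BEC) = 243/2 ∩ BE · DC = 219/2]
2. B_y = 5/2  [2·signedArea(BEC) = 243/2 ∩ BE · DC = 219/2]
   → B = (-9, 5/2)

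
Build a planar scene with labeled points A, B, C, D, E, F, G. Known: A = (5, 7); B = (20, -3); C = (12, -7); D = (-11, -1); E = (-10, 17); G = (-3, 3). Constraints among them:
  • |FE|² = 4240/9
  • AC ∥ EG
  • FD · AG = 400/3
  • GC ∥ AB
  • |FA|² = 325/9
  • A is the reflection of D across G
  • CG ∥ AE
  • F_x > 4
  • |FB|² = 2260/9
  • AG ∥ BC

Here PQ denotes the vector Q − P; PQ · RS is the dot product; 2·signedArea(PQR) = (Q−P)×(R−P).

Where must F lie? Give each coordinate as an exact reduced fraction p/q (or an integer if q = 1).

1. F_x = 14/3  [line 8·x + 4·y + -124/3 = 0 ∩ |FA|² = 325/9]
2. F_y = 1  [line 8·x + 4·y + -124/3 = 0 ∩ |FA|² = 325/9]
   → F = (14/3, 1)

F = (14/3, 1)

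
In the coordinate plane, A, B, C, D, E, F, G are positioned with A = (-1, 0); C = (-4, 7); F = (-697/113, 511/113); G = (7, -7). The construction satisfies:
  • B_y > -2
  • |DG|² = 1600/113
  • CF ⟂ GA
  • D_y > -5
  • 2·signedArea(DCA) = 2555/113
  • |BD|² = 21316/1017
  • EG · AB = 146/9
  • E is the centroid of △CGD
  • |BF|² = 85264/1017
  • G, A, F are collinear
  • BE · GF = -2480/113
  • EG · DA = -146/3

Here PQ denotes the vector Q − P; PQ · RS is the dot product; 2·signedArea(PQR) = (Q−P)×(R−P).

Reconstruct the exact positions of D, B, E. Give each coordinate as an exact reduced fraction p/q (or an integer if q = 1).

1. D_x = 471/113  [line 7·x + 3·y + -1764/113 = 0 ∩ |DG|² = 1600/113]
2. D_y = -511/113  [line 7·x + 3·y + -1764/113 = 0 ∩ |DG|² = 1600/113]
   → D = (471/113, -511/113)
3. E_x = 270/113  [E is the centroid of △CGD]
4. E_y = -511/339  [E is the centroid of △CGD]
   → E = (270/113, -511/339)
5. B_x = 245/339  [BE · GF = -2480/113 ∩ EG · AB = 146/9]
6. B_y = -511/339  [BE · GF = -2480/113 ∩ EG · AB = 146/9]
   → B = (245/339, -511/339)

B = (245/339, -511/339)
D = (471/113, -511/113)
E = (270/113, -511/339)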